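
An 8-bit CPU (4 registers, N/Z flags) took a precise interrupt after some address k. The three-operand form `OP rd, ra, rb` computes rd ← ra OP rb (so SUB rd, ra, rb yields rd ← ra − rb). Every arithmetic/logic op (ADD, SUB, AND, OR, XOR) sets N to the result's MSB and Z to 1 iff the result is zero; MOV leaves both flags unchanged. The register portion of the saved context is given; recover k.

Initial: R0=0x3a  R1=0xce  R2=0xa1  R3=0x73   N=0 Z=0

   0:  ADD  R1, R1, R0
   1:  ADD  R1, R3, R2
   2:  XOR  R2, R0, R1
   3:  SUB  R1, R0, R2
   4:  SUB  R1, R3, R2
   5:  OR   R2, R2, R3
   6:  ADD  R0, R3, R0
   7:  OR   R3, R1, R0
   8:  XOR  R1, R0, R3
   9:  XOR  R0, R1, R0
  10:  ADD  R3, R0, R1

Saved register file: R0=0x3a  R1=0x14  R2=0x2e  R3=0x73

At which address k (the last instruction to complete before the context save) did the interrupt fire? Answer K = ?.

after  0: R0=0x3a R1=0x08 R2=0xa1 R3=0x73  N=0 Z=0
after  1: R0=0x3a R1=0x14 R2=0xa1 R3=0x73  N=0 Z=0
after  2: R0=0x3a R1=0x14 R2=0x2e R3=0x73  N=0 Z=0
-- IRQ taken; context saved, return-PC = 3 --

K = 2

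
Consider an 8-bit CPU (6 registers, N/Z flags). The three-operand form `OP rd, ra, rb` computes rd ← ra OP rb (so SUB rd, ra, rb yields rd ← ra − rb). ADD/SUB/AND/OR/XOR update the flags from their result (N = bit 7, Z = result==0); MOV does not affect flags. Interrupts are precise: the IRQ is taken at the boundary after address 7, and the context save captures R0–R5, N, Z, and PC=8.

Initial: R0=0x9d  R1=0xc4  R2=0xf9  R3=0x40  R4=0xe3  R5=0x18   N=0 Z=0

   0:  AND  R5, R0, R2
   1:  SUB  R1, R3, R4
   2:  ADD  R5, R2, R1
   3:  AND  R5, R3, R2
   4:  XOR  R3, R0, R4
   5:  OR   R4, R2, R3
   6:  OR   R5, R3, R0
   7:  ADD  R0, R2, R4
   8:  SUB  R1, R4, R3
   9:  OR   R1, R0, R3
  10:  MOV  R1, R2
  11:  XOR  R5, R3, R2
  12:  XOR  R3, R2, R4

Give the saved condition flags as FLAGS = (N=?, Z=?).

after  0: R0=0x9d R1=0xc4 R2=0xf9 R3=0x40 R4=0xe3 R5=0x99  N=1 Z=0
after  1: R0=0x9d R1=0x5d R2=0xf9 R3=0x40 R4=0xe3 R5=0x99  N=0 Z=0
after  2: R0=0x9d R1=0x5d R2=0xf9 R3=0x40 R4=0xe3 R5=0x56  N=0 Z=0
after  3: R0=0x9d R1=0x5d R2=0xf9 R3=0x40 R4=0xe3 R5=0x40  N=0 Z=0
after  4: R0=0x9d R1=0x5d R2=0xf9 R3=0x7e R4=0xe3 R5=0x40  N=0 Z=0
after  5: R0=0x9d R1=0x5d R2=0xf9 R3=0x7e R4=0xff R5=0x40  N=1 Z=0
after  6: R0=0x9d R1=0x5d R2=0xf9 R3=0x7e R4=0xff R5=0xff  N=1 Z=0
after  7: R0=0xf8 R1=0x5d R2=0xf9 R3=0x7e R4=0xff R5=0xff  N=1 Z=0
-- IRQ taken; context saved, return-PC = 8 --

FLAGS = (N=1, Z=0)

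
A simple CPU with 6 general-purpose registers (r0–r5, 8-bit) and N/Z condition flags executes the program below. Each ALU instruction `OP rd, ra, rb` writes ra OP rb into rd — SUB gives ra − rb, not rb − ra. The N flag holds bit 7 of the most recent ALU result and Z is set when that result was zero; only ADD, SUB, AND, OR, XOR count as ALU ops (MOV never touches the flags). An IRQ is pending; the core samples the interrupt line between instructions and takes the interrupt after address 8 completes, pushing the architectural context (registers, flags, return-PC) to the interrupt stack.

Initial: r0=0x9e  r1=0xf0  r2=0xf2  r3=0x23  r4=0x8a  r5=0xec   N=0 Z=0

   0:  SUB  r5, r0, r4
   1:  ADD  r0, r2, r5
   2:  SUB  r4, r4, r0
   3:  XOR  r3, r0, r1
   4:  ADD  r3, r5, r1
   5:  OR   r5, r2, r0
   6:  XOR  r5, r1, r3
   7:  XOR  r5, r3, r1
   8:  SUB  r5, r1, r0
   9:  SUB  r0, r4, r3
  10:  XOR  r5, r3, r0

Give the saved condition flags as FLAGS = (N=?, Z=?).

FLAGS = (N=1, Z=0)

after  0: r0=0x9e r1=0xf0 r2=0xf2 r3=0x23 r4=0x8a r5=0x14  N=0 Z=0
after  1: r0=0x06 r1=0xf0 r2=0xf2 r3=0x23 r4=0x8a r5=0x14  N=0 Z=0
after  2: r0=0x06 r1=0xf0 r2=0xf2 r3=0x23 r4=0x84 r5=0x14  N=1 Z=0
after  3: r0=0x06 r1=0xf0 r2=0xf2 r3=0xf6 r4=0x84 r5=0x14  N=1 Z=0
after  4: r0=0x06 r1=0xf0 r2=0xf2 r3=0x04 r4=0x84 r5=0x14  N=0 Z=0
after  5: r0=0x06 r1=0xf0 r2=0xf2 r3=0x04 r4=0x84 r5=0xf6  N=1 Z=0
after  6: r0=0x06 r1=0xf0 r2=0xf2 r3=0x04 r4=0x84 r5=0xf4  N=1 Z=0
after  7: r0=0x06 r1=0xf0 r2=0xf2 r3=0x04 r4=0x84 r5=0xf4  N=1 Z=0
after  8: r0=0x06 r1=0xf0 r2=0xf2 r3=0x04 r4=0x84 r5=0xea  N=1 Z=0
-- IRQ taken; context saved, return-PC = 9 --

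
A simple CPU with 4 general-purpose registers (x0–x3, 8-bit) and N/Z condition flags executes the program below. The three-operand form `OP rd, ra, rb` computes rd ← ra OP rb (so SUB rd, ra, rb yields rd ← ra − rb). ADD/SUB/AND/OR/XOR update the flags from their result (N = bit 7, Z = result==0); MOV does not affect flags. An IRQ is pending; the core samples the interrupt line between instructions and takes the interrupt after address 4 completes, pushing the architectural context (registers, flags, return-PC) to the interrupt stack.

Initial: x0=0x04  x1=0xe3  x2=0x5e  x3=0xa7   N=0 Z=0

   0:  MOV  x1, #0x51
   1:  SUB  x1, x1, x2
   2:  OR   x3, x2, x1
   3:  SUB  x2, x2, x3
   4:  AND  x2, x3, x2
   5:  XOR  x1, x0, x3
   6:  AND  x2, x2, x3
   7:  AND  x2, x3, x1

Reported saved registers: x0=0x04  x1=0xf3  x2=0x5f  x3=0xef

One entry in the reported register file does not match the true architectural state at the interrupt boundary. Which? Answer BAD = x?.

BAD = x3

after  0: x0=0x04 x1=0x51 x2=0x5e x3=0xa7  N=0 Z=0
after  1: x0=0x04 x1=0xf3 x2=0x5e x3=0xa7  N=1 Z=0
after  2: x0=0x04 x1=0xf3 x2=0x5e x3=0xff  N=1 Z=0
after  3: x0=0x04 x1=0xf3 x2=0x5f x3=0xff  N=0 Z=0
after  4: x0=0x04 x1=0xf3 x2=0x5f x3=0xff  N=0 Z=0
-- IRQ taken; context saved, return-PC = 5 --
mismatch: x3: reported 0xef vs actual 0xff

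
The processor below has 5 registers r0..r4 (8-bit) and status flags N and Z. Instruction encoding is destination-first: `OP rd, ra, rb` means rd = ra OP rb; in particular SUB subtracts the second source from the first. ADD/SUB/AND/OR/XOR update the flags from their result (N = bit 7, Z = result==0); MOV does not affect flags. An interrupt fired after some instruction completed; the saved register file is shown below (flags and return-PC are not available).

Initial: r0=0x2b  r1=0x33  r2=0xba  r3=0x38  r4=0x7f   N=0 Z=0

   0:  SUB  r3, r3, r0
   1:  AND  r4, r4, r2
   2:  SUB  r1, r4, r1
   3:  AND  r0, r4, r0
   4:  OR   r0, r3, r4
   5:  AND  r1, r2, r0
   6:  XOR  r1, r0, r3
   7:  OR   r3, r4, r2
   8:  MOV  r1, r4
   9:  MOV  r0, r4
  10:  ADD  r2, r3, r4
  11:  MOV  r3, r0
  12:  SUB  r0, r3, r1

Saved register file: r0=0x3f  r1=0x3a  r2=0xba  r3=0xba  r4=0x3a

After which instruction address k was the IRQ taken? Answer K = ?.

K = 8

after  0: r0=0x2b r1=0x33 r2=0xba r3=0x0d r4=0x7f  N=0 Z=0
after  1: r0=0x2b r1=0x33 r2=0xba r3=0x0d r4=0x3a  N=0 Z=0
after  2: r0=0x2b r1=0x07 r2=0xba r3=0x0d r4=0x3a  N=0 Z=0
after  3: r0=0x2a r1=0x07 r2=0xba r3=0x0d r4=0x3a  N=0 Z=0
after  4: r0=0x3f r1=0x07 r2=0xba r3=0x0d r4=0x3a  N=0 Z=0
after  5: r0=0x3f r1=0x3a r2=0xba r3=0x0d r4=0x3a  N=0 Z=0
after  6: r0=0x3f r1=0x32 r2=0xba r3=0x0d r4=0x3a  N=0 Z=0
after  7: r0=0x3f r1=0x32 r2=0xba r3=0xba r4=0x3a  N=1 Z=0
after  8: r0=0x3f r1=0x3a r2=0xba r3=0xba r4=0x3a  N=1 Z=0
-- IRQ taken; context saved, return-PC = 9 --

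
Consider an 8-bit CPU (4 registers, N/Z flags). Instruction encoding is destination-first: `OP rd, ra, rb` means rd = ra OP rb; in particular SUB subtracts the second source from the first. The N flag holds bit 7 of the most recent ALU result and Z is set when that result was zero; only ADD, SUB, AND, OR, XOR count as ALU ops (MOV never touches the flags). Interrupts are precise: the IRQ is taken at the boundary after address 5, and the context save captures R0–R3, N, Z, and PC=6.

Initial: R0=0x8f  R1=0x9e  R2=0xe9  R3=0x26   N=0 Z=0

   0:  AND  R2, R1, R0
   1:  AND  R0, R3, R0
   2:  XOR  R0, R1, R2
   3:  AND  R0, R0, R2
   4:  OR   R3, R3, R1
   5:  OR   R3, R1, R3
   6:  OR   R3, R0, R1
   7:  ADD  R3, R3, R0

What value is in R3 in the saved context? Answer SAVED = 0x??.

SAVED = 0xbe

after  0: R0=0x8f R1=0x9e R2=0x8e R3=0x26  N=1 Z=0
after  1: R0=0x06 R1=0x9e R2=0x8e R3=0x26  N=0 Z=0
after  2: R0=0x10 R1=0x9e R2=0x8e R3=0x26  N=0 Z=0
after  3: R0=0x00 R1=0x9e R2=0x8e R3=0x26  N=0 Z=1
after  4: R0=0x00 R1=0x9e R2=0x8e R3=0xbe  N=1 Z=0
after  5: R0=0x00 R1=0x9e R2=0x8e R3=0xbe  N=1 Z=0
-- IRQ taken; context saved, return-PC = 6 --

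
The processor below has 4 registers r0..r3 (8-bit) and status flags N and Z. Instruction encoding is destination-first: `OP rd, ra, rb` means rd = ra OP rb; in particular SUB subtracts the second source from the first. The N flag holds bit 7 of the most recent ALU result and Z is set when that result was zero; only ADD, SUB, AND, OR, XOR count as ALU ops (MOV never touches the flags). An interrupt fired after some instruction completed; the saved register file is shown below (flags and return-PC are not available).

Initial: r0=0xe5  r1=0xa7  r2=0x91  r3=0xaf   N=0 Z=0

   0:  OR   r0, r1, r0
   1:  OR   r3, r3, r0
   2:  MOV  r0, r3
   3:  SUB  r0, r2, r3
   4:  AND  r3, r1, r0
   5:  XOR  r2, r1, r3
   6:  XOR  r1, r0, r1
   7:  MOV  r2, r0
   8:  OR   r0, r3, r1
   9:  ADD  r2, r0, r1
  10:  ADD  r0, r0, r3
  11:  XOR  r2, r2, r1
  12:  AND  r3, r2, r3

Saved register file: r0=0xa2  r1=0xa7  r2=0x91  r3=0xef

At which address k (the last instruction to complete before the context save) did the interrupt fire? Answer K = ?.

K = 3

after  0: r0=0xe7 r1=0xa7 r2=0x91 r3=0xaf  N=1 Z=0
after  1: r0=0xe7 r1=0xa7 r2=0x91 r3=0xef  N=1 Z=0
after  2: r0=0xef r1=0xa7 r2=0x91 r3=0xef  N=1 Z=0
after  3: r0=0xa2 r1=0xa7 r2=0x91 r3=0xef  N=1 Z=0
-- IRQ taken; context saved, return-PC = 4 --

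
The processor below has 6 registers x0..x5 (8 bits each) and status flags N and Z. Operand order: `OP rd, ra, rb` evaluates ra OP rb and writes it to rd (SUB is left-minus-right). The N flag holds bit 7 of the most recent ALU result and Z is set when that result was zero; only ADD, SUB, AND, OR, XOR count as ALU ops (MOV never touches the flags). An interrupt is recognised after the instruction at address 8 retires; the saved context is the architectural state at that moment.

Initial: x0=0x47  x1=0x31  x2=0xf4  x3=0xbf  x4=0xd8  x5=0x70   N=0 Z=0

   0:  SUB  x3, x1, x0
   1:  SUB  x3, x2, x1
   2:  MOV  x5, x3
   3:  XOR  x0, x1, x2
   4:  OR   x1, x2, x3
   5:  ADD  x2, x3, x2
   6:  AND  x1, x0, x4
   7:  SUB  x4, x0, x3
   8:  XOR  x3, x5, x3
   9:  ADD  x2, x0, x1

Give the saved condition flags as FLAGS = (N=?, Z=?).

FLAGS = (N=0, Z=1)

after  0: x0=0x47 x1=0x31 x2=0xf4 x3=0xea x4=0xd8 x5=0x70  N=1 Z=0
after  1: x0=0x47 x1=0x31 x2=0xf4 x3=0xc3 x4=0xd8 x5=0x70  N=1 Z=0
after  2: x0=0x47 x1=0x31 x2=0xf4 x3=0xc3 x4=0xd8 x5=0xc3  N=1 Z=0
after  3: x0=0xc5 x1=0x31 x2=0xf4 x3=0xc3 x4=0xd8 x5=0xc3  N=1 Z=0
after  4: x0=0xc5 x1=0xf7 x2=0xf4 x3=0xc3 x4=0xd8 x5=0xc3  N=1 Z=0
after  5: x0=0xc5 x1=0xf7 x2=0xb7 x3=0xc3 x4=0xd8 x5=0xc3  N=1 Z=0
after  6: x0=0xc5 x1=0xc0 x2=0xb7 x3=0xc3 x4=0xd8 x5=0xc3  N=1 Z=0
after  7: x0=0xc5 x1=0xc0 x2=0xb7 x3=0xc3 x4=0x02 x5=0xc3  N=0 Z=0
after  8: x0=0xc5 x1=0xc0 x2=0xb7 x3=0x00 x4=0x02 x5=0xc3  N=0 Z=1
-- IRQ taken; context saved, return-PC = 9 --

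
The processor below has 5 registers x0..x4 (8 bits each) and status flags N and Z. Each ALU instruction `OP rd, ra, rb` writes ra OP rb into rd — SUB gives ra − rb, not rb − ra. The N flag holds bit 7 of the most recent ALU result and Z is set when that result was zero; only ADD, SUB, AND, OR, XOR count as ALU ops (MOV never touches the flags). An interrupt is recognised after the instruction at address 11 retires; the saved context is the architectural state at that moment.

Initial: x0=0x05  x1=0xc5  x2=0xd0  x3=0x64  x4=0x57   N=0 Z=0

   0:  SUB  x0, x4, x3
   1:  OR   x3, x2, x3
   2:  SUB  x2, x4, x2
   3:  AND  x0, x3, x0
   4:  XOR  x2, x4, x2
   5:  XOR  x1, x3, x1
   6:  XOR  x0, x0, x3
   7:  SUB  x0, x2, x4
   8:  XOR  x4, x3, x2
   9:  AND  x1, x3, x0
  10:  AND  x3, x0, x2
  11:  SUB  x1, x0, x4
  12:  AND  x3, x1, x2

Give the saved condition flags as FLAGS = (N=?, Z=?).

FLAGS = (N=0, Z=0)

after  0: x0=0xf3 x1=0xc5 x2=0xd0 x3=0x64 x4=0x57  N=1 Z=0
after  1: x0=0xf3 x1=0xc5 x2=0xd0 x3=0xf4 x4=0x57  N=1 Z=0
after  2: x0=0xf3 x1=0xc5 x2=0x87 x3=0xf4 x4=0x57  N=1 Z=0
after  3: x0=0xf0 x1=0xc5 x2=0x87 x3=0xf4 x4=0x57  N=1 Z=0
after  4: x0=0xf0 x1=0xc5 x2=0xd0 x3=0xf4 x4=0x57  N=1 Z=0
after  5: x0=0xf0 x1=0x31 x2=0xd0 x3=0xf4 x4=0x57  N=0 Z=0
after  6: x0=0x04 x1=0x31 x2=0xd0 x3=0xf4 x4=0x57  N=0 Z=0
after  7: x0=0x79 x1=0x31 x2=0xd0 x3=0xf4 x4=0x57  N=0 Z=0
after  8: x0=0x79 x1=0x31 x2=0xd0 x3=0xf4 x4=0x24  N=0 Z=0
after  9: x0=0x79 x1=0x70 x2=0xd0 x3=0xf4 x4=0x24  N=0 Z=0
after 10: x0=0x79 x1=0x70 x2=0xd0 x3=0x50 x4=0x24  N=0 Z=0
after 11: x0=0x79 x1=0x55 x2=0xd0 x3=0x50 x4=0x24  N=0 Z=0
-- IRQ taken; context saved, return-PC = 12 --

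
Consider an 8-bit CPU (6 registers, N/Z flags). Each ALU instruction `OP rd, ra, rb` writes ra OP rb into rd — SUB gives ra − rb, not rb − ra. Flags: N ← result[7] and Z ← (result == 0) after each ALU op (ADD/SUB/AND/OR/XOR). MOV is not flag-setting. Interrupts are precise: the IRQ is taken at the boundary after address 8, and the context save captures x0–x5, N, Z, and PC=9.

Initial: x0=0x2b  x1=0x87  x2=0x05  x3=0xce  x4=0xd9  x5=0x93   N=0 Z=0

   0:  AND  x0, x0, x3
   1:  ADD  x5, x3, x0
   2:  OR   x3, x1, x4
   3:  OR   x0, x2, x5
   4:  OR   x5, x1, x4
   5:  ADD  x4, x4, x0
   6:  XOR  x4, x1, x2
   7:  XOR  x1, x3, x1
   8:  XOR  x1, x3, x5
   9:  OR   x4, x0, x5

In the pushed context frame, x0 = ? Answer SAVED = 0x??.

SAVED = 0xdd

after  0: x0=0x0a x1=0x87 x2=0x05 x3=0xce x4=0xd9 x5=0x93  N=0 Z=0
after  1: x0=0x0a x1=0x87 x2=0x05 x3=0xce x4=0xd9 x5=0xd8  N=1 Z=0
after  2: x0=0x0a x1=0x87 x2=0x05 x3=0xdf x4=0xd9 x5=0xd8  N=1 Z=0
after  3: x0=0xdd x1=0x87 x2=0x05 x3=0xdf x4=0xd9 x5=0xd8  N=1 Z=0
after  4: x0=0xdd x1=0x87 x2=0x05 x3=0xdf x4=0xd9 x5=0xdf  N=1 Z=0
after  5: x0=0xdd x1=0x87 x2=0x05 x3=0xdf x4=0xb6 x5=0xdf  N=1 Z=0
after  6: x0=0xdd x1=0x87 x2=0x05 x3=0xdf x4=0x82 x5=0xdf  N=1 Z=0
after  7: x0=0xdd x1=0x58 x2=0x05 x3=0xdf x4=0x82 x5=0xdf  N=0 Z=0
after  8: x0=0xdd x1=0x00 x2=0x05 x3=0xdf x4=0x82 x5=0xdf  N=0 Z=1
-- IRQ taken; context saved, return-PC = 9 --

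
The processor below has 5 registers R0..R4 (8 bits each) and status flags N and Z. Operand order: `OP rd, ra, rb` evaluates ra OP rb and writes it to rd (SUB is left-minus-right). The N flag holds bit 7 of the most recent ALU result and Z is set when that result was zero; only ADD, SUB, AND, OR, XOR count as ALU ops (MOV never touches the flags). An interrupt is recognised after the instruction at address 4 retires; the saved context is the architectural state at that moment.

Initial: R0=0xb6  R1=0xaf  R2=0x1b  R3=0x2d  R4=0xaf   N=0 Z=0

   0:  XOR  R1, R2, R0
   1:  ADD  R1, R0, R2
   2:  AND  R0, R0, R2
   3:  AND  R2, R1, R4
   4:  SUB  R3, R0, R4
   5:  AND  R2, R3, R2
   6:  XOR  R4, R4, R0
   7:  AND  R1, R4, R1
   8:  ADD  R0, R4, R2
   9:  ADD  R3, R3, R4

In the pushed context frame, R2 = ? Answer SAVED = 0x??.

after  0: R0=0xb6 R1=0xad R2=0x1b R3=0x2d R4=0xaf  N=1 Z=0
after  1: R0=0xb6 R1=0xd1 R2=0x1b R3=0x2d R4=0xaf  N=1 Z=0
after  2: R0=0x12 R1=0xd1 R2=0x1b R3=0x2d R4=0xaf  N=0 Z=0
after  3: R0=0x12 R1=0xd1 R2=0x81 R3=0x2d R4=0xaf  N=1 Z=0
after  4: R0=0x12 R1=0xd1 R2=0x81 R3=0x63 R4=0xaf  N=0 Z=0
-- IRQ taken; context saved, return-PC = 5 --

SAVED = 0x81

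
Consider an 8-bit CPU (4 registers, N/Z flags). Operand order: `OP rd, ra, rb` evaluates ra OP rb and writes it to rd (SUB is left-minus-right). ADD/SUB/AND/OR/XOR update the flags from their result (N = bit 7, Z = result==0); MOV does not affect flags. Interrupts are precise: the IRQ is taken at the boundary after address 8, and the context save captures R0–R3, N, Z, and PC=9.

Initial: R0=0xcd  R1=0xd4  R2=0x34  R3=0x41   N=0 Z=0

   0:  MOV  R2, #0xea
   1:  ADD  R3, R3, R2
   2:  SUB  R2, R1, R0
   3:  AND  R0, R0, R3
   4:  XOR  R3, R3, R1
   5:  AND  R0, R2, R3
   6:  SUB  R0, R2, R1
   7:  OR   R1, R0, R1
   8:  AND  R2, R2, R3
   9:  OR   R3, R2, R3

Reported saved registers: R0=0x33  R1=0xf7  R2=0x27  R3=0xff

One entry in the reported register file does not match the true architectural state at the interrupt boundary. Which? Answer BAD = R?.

after  0: R0=0xcd R1=0xd4 R2=0xea R3=0x41  N=0 Z=0
after  1: R0=0xcd R1=0xd4 R2=0xea R3=0x2b  N=0 Z=0
after  2: R0=0xcd R1=0xd4 R2=0x07 R3=0x2b  N=0 Z=0
after  3: R0=0x09 R1=0xd4 R2=0x07 R3=0x2b  N=0 Z=0
after  4: R0=0x09 R1=0xd4 R2=0x07 R3=0xff  N=1 Z=0
after  5: R0=0x07 R1=0xd4 R2=0x07 R3=0xff  N=0 Z=0
after  6: R0=0x33 R1=0xd4 R2=0x07 R3=0xff  N=0 Z=0
after  7: R0=0x33 R1=0xf7 R2=0x07 R3=0xff  N=1 Z=0
after  8: R0=0x33 R1=0xf7 R2=0x07 R3=0xff  N=0 Z=0
-- IRQ taken; context saved, return-PC = 9 --
mismatch: R2: reported 0x27 vs actual 0x07

BAD = R2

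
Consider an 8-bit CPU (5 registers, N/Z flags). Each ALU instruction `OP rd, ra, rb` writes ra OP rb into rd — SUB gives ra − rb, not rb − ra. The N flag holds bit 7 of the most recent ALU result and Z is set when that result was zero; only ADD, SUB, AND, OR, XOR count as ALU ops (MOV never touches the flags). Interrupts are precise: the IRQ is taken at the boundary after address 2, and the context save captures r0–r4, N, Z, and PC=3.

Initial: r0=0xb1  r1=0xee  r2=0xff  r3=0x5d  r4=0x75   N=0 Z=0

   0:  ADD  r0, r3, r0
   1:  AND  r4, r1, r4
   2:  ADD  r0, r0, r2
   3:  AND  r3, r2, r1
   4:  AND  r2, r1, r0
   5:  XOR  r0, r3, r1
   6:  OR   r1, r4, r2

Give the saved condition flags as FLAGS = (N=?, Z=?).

FLAGS = (N=0, Z=0)

after  0: r0=0x0e r1=0xee r2=0xff r3=0x5d r4=0x75  N=0 Z=0
after  1: r0=0x0e r1=0xee r2=0xff r3=0x5d r4=0x64  N=0 Z=0
after  2: r0=0x0d r1=0xee r2=0xff r3=0x5d r4=0x64  N=0 Z=0
-- IRQ taken; context saved, return-PC = 3 --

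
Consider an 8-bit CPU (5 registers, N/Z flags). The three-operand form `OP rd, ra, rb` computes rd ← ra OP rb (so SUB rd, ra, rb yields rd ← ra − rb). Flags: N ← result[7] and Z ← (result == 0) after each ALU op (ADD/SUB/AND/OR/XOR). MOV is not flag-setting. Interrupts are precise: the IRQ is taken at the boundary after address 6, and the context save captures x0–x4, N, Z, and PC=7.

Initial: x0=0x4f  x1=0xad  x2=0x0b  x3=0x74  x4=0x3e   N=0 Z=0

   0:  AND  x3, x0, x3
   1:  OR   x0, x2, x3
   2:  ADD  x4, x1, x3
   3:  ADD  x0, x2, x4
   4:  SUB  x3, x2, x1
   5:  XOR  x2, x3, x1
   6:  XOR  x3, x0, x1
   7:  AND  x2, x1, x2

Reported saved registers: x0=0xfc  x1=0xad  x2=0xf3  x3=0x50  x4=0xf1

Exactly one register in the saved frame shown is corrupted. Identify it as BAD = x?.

after  0: x0=0x4f x1=0xad x2=0x0b x3=0x44 x4=0x3e  N=0 Z=0
after  1: x0=0x4f x1=0xad x2=0x0b x3=0x44 x4=0x3e  N=0 Z=0
after  2: x0=0x4f x1=0xad x2=0x0b x3=0x44 x4=0xf1  N=1 Z=0
after  3: x0=0xfc x1=0xad x2=0x0b x3=0x44 x4=0xf1  N=1 Z=0
after  4: x0=0xfc x1=0xad x2=0x0b x3=0x5e x4=0xf1  N=0 Z=0
after  5: x0=0xfc x1=0xad x2=0xf3 x3=0x5e x4=0xf1  N=1 Z=0
after  6: x0=0xfc x1=0xad x2=0xf3 x3=0x51 x4=0xf1  N=0 Z=0
-- IRQ taken; context saved, return-PC = 7 --
mismatch: x3: reported 0x50 vs actual 0x51

BAD = x3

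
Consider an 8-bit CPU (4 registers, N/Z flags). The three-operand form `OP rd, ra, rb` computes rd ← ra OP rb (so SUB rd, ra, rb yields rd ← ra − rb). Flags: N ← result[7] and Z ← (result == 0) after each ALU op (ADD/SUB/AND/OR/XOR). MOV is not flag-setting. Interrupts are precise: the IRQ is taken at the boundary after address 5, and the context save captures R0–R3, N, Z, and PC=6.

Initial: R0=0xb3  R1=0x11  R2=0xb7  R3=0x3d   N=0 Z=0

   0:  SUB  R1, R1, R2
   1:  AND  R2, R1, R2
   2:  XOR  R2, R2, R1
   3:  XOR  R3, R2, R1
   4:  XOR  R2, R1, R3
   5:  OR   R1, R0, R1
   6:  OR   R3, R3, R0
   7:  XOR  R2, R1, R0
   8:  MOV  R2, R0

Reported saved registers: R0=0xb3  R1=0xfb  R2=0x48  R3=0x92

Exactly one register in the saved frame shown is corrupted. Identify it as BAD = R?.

BAD = R3

after  0: R0=0xb3 R1=0x5a R2=0xb7 R3=0x3d  N=0 Z=0
after  1: R0=0xb3 R1=0x5a R2=0x12 R3=0x3d  N=0 Z=0
after  2: R0=0xb3 R1=0x5a R2=0x48 R3=0x3d  N=0 Z=0
after  3: R0=0xb3 R1=0x5a R2=0x48 R3=0x12  N=0 Z=0
after  4: R0=0xb3 R1=0x5a R2=0x48 R3=0x12  N=0 Z=0
after  5: R0=0xb3 R1=0xfb R2=0x48 R3=0x12  N=1 Z=0
-- IRQ taken; context saved, return-PC = 6 --
mismatch: R3: reported 0x92 vs actual 0x12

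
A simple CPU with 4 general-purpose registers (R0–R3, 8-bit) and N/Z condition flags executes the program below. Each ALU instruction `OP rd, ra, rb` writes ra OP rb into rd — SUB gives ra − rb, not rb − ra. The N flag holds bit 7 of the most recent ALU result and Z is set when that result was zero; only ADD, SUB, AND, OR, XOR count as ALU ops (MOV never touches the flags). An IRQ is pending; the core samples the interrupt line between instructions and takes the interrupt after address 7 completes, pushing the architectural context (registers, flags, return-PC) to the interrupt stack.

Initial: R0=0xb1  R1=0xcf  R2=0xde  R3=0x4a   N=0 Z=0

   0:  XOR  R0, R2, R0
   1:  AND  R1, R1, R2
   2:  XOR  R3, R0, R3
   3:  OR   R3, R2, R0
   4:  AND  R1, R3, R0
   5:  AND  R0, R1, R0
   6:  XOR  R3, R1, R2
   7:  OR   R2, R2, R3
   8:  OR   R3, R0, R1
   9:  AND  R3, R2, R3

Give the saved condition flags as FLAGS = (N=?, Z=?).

after  0: R0=0x6f R1=0xcf R2=0xde R3=0x4a  N=0 Z=0
after  1: R0=0x6f R1=0xce R2=0xde R3=0x4a  N=1 Z=0
after  2: R0=0x6f R1=0xce R2=0xde R3=0x25  N=0 Z=0
after  3: R0=0x6f R1=0xce R2=0xde R3=0xff  N=1 Z=0
after  4: R0=0x6f R1=0x6f R2=0xde R3=0xff  N=0 Z=0
after  5: R0=0x6f R1=0x6f R2=0xde R3=0xff  N=0 Z=0
after  6: R0=0x6f R1=0x6f R2=0xde R3=0xb1  N=1 Z=0
after  7: R0=0x6f R1=0x6f R2=0xff R3=0xb1  N=1 Z=0
-- IRQ taken; context saved, return-PC = 8 --

FLAGS = (N=1, Z=0)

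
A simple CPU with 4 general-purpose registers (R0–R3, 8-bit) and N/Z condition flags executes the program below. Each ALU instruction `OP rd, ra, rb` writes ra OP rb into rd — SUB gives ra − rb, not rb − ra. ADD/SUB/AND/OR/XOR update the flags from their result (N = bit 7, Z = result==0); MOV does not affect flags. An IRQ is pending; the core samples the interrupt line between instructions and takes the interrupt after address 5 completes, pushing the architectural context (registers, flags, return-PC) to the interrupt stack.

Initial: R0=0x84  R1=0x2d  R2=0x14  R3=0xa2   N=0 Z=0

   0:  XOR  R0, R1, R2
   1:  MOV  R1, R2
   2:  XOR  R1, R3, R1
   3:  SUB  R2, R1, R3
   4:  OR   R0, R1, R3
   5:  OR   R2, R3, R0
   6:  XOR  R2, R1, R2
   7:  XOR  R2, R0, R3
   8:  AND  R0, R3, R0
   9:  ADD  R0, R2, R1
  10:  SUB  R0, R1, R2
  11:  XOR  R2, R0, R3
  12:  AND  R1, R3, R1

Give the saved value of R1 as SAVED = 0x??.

after  0: R0=0x39 R1=0x2d R2=0x14 R3=0xa2  N=0 Z=0
after  1: R0=0x39 R1=0x14 R2=0x14 R3=0xa2  N=0 Z=0
after  2: R0=0x39 R1=0xb6 R2=0x14 R3=0xa2  N=1 Z=0
after  3: R0=0x39 R1=0xb6 R2=0x14 R3=0xa2  N=0 Z=0
after  4: R0=0xb6 R1=0xb6 R2=0x14 R3=0xa2  N=1 Z=0
after  5: R0=0xb6 R1=0xb6 R2=0xb6 R3=0xa2  N=1 Z=0
-- IRQ taken; context saved, return-PC = 6 --

SAVED = 0xb6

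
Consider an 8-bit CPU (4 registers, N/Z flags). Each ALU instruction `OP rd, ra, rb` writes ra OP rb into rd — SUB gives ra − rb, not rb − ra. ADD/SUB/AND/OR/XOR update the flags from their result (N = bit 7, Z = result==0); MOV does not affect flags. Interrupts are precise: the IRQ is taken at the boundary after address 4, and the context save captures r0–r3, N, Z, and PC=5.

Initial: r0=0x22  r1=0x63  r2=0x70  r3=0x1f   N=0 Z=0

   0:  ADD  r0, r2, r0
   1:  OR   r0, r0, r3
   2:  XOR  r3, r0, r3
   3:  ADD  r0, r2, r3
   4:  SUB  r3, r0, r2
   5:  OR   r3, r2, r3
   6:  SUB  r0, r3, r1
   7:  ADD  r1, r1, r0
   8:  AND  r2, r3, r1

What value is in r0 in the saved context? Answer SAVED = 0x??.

SAVED = 0xf0

after  0: r0=0x92 r1=0x63 r2=0x70 r3=0x1f  N=1 Z=0
after  1: r0=0x9f r1=0x63 r2=0x70 r3=0x1f  N=1 Z=0
after  2: r0=0x9f r1=0x63 r2=0x70 r3=0x80  N=1 Z=0
after  3: r0=0xf0 r1=0x63 r2=0x70 r3=0x80  N=1 Z=0
after  4: r0=0xf0 r1=0x63 r2=0x70 r3=0x80  N=1 Z=0
-- IRQ taken; context saved, return-PC = 5 --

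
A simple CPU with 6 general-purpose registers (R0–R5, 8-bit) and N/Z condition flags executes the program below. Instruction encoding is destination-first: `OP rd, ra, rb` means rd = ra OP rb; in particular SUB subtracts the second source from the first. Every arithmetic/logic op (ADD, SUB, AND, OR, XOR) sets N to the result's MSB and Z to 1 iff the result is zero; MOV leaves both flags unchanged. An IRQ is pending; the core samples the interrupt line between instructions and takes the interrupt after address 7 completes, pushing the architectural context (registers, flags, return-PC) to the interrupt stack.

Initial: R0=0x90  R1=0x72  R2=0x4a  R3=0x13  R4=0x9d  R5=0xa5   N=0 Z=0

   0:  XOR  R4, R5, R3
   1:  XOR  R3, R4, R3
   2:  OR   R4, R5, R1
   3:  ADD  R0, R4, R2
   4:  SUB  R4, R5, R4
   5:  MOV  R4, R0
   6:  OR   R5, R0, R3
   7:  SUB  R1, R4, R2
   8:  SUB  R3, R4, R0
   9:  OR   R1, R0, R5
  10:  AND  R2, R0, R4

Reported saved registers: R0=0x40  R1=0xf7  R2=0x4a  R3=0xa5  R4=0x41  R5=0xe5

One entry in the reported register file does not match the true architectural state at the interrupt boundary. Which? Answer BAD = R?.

after  0: R0=0x90 R1=0x72 R2=0x4a R3=0x13 R4=0xb6 R5=0xa5  N=1 Z=0
after  1: R0=0x90 R1=0x72 R2=0x4a R3=0xa5 R4=0xb6 R5=0xa5  N=1 Z=0
after  2: R0=0x90 R1=0x72 R2=0x4a R3=0xa5 R4=0xf7 R5=0xa5  N=1 Z=0
after  3: R0=0x41 R1=0x72 R2=0x4a R3=0xa5 R4=0xf7 R5=0xa5  N=0 Z=0
after  4: R0=0x41 R1=0x72 R2=0x4a R3=0xa5 R4=0xae R5=0xa5  N=1 Z=0
after  5: R0=0x41 R1=0x72 R2=0x4a R3=0xa5 R4=0x41 R5=0xa5  N=1 Z=0
after  6: R0=0x41 R1=0x72 R2=0x4a R3=0xa5 R4=0x41 R5=0xe5  N=1 Z=0
after  7: R0=0x41 R1=0xf7 R2=0x4a R3=0xa5 R4=0x41 R5=0xe5  N=1 Z=0
-- IRQ taken; context saved, return-PC = 8 --
mismatch: R0: reported 0x40 vs actual 0x41

BAD = R0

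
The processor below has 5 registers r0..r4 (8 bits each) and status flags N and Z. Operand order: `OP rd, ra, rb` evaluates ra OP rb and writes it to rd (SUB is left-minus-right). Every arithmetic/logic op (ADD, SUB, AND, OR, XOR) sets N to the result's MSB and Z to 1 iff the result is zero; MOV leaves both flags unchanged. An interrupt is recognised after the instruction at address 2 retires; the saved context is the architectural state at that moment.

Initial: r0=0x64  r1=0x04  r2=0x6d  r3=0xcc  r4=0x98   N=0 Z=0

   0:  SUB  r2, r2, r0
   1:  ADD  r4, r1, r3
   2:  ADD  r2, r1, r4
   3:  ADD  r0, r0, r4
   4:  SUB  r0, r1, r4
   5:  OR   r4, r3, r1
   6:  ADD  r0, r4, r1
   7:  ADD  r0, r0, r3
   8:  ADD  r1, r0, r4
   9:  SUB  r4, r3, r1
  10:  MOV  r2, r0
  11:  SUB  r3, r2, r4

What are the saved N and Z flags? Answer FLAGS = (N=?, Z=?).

FLAGS = (N=1, Z=0)

after  0: r0=0x64 r1=0x04 r2=0x09 r3=0xcc r4=0x98  N=0 Z=0
after  1: r0=0x64 r1=0x04 r2=0x09 r3=0xcc r4=0xd0  N=1 Z=0
after  2: r0=0x64 r1=0x04 r2=0xd4 r3=0xcc r4=0xd0  N=1 Z=0
-- IRQ taken; context saved, return-PC = 3 --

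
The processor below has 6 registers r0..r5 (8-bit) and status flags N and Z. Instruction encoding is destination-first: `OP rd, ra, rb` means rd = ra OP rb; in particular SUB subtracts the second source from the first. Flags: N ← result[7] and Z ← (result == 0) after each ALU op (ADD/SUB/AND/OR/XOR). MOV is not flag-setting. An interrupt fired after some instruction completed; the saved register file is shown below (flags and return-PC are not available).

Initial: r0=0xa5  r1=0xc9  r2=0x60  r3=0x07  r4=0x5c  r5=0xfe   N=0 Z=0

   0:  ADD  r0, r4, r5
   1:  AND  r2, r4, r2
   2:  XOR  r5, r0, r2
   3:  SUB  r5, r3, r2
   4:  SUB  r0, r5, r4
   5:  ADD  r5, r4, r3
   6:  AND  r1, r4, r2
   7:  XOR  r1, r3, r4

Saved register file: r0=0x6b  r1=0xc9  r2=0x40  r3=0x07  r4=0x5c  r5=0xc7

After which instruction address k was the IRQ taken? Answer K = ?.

K = 4

after  0: r0=0x5a r1=0xc9 r2=0x60 r3=0x07 r4=0x5c r5=0xfe  N=0 Z=0
after  1: r0=0x5a r1=0xc9 r2=0x40 r3=0x07 r4=0x5c r5=0xfe  N=0 Z=0
after  2: r0=0x5a r1=0xc9 r2=0x40 r3=0x07 r4=0x5c r5=0x1a  N=0 Z=0
after  3: r0=0x5a r1=0xc9 r2=0x40 r3=0x07 r4=0x5c r5=0xc7  N=1 Z=0
after  4: r0=0x6b r1=0xc9 r2=0x40 r3=0x07 r4=0x5c r5=0xc7  N=0 Z=0
-- IRQ taken; context saved, return-PC = 5 --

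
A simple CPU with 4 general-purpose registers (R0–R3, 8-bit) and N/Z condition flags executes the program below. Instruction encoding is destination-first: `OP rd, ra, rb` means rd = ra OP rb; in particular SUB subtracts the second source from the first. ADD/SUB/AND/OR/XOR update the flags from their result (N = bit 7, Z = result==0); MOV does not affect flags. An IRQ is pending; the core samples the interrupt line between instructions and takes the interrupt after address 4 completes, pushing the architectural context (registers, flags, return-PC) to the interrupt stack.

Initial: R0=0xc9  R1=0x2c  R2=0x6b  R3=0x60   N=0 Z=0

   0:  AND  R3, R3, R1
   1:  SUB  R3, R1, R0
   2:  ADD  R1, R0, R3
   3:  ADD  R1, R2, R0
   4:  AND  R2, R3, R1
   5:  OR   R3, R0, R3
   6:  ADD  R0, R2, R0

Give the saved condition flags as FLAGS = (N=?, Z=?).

FLAGS = (N=0, Z=0)

after  0: R0=0xc9 R1=0x2c R2=0x6b R3=0x20  N=0 Z=0
after  1: R0=0xc9 R1=0x2c R2=0x6b R3=0x63  N=0 Z=0
after  2: R0=0xc9 R1=0x2c R2=0x6b R3=0x63  N=0 Z=0
after  3: R0=0xc9 R1=0x34 R2=0x6b R3=0x63  N=0 Z=0
after  4: R0=0xc9 R1=0x34 R2=0x20 R3=0x63  N=0 Z=0
-- IRQ taken; context saved, return-PC = 5 --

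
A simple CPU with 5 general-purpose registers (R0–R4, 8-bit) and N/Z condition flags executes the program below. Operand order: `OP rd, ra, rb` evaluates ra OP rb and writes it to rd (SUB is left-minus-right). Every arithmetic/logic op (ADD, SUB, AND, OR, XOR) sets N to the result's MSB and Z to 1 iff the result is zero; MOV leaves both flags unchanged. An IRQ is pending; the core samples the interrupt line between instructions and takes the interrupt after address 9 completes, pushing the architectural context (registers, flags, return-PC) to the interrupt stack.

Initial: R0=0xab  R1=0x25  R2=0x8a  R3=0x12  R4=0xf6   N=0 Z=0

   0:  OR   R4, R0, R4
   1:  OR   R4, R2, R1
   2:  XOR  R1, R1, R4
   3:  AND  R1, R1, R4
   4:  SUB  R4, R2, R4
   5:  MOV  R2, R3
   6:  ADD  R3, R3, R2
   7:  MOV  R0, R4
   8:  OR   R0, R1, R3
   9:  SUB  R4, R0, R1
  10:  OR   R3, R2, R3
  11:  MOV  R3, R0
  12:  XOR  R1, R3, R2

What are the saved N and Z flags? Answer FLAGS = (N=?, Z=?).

after  0: R0=0xab R1=0x25 R2=0x8a R3=0x12 R4=0xff  N=1 Z=0
after  1: R0=0xab R1=0x25 R2=0x8a R3=0x12 R4=0xaf  N=1 Z=0
after  2: R0=0xab R1=0x8a R2=0x8a R3=0x12 R4=0xaf  N=1 Z=0
after  3: R0=0xab R1=0x8a R2=0x8a R3=0x12 R4=0xaf  N=1 Z=0
after  4: R0=0xab R1=0x8a R2=0x8a R3=0x12 R4=0xdb  N=1 Z=0
after  5: R0=0xab R1=0x8a R2=0x12 R3=0x12 R4=0xdb  N=1 Z=0
after  6: R0=0xab R1=0x8a R2=0x12 R3=0x24 R4=0xdb  N=0 Z=0
after  7: R0=0xdb R1=0x8a R2=0x12 R3=0x24 R4=0xdb  N=0 Z=0
after  8: R0=0xae R1=0x8a R2=0x12 R3=0x24 R4=0xdb  N=1 Z=0
after  9: R0=0xae R1=0x8a R2=0x12 R3=0x24 R4=0x24  N=0 Z=0
-- IRQ taken; context saved, return-PC = 10 --

FLAGS = (N=0, Z=0)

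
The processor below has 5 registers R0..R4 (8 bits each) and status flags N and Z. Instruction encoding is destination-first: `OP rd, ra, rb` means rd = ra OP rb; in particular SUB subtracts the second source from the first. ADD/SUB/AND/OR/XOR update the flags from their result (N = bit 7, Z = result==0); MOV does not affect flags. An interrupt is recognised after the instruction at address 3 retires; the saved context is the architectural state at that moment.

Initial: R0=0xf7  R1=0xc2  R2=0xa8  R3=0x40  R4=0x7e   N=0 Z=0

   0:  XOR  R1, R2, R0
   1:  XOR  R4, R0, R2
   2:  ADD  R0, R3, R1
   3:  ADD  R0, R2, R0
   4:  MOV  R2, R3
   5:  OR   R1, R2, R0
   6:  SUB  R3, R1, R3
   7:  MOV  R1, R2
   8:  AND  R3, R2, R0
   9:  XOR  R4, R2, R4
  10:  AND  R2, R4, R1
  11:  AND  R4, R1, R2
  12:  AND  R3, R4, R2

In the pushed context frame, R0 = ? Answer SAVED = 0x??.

SAVED = 0x47

after  0: R0=0xf7 R1=0x5f R2=0xa8 R3=0x40 R4=0x7e  N=0 Z=0
after  1: R0=0xf7 R1=0x5f R2=0xa8 R3=0x40 R4=0x5f  N=0 Z=0
after  2: R0=0x9f R1=0x5f R2=0xa8 R3=0x40 R4=0x5f  N=1 Z=0
after  3: R0=0x47 R1=0x5f R2=0xa8 R3=0x40 R4=0x5f  N=0 Z=0
-- IRQ taken; context saved, return-PC = 4 --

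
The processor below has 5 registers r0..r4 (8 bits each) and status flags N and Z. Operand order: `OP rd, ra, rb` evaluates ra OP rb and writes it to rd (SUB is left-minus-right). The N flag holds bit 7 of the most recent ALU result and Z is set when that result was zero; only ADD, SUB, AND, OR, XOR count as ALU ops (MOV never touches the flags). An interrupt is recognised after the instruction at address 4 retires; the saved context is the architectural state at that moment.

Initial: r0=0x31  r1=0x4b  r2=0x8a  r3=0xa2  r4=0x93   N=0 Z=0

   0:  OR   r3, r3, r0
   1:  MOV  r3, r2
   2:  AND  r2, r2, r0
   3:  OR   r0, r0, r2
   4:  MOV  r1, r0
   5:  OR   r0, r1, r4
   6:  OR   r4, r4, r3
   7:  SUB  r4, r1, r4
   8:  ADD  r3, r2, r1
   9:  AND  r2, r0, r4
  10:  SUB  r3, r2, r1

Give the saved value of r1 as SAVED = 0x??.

SAVED = 0x31

after  0: r0=0x31 r1=0x4b r2=0x8a r3=0xb3 r4=0x93  N=1 Z=0
after  1: r0=0x31 r1=0x4b r2=0x8a r3=0x8a r4=0x93  N=1 Z=0
after  2: r0=0x31 r1=0x4b r2=0x00 r3=0x8a r4=0x93  N=0 Z=1
after  3: r0=0x31 r1=0x4b r2=0x00 r3=0x8a r4=0x93  N=0 Z=0
after  4: r0=0x31 r1=0x31 r2=0x00 r3=0x8a r4=0x93  N=0 Z=0
-- IRQ taken; context saved, return-PC = 5 --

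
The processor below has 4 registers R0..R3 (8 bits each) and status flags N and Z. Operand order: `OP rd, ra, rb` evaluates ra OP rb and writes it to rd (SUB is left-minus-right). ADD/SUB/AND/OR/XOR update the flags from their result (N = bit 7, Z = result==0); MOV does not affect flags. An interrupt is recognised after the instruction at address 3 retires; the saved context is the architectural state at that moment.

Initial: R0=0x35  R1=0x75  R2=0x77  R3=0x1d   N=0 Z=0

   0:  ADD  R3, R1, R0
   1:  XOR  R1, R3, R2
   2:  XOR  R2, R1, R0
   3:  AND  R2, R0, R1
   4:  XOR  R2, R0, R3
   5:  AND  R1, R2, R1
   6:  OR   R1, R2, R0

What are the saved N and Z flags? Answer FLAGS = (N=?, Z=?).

after  0: R0=0x35 R1=0x75 R2=0x77 R3=0xaa  N=1 Z=0
after  1: R0=0x35 R1=0xdd R2=0x77 R3=0xaa  N=1 Z=0
after  2: R0=0x35 R1=0xdd R2=0xe8 R3=0xaa  N=1 Z=0
after  3: R0=0x35 R1=0xdd R2=0x15 R3=0xaa  N=0 Z=0
-- IRQ taken; context saved, return-PC = 4 --

FLAGS = (N=0, Z=0)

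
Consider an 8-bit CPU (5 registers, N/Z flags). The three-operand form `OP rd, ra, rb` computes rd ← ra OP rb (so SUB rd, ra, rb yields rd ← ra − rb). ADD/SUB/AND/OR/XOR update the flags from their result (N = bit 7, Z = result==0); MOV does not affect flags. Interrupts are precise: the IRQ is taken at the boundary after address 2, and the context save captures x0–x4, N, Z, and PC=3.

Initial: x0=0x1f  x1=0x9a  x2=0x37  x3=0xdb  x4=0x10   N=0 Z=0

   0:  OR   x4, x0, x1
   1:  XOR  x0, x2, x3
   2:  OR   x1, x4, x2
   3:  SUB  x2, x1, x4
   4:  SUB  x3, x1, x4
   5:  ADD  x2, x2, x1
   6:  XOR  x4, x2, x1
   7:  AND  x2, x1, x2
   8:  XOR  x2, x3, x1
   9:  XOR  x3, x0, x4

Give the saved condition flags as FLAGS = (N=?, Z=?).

FLAGS = (N=1, Z=0)

after  0: x0=0x1f x1=0x9a x2=0x37 x3=0xdb x4=0x9f  N=1 Z=0
after  1: x0=0xec x1=0x9a x2=0x37 x3=0xdb x4=0x9f  N=1 Z=0
after  2: x0=0xec x1=0xbf x2=0x37 x3=0xdb x4=0x9f  N=1 Z=0
-- IRQ taken; context saved, return-PC = 3 --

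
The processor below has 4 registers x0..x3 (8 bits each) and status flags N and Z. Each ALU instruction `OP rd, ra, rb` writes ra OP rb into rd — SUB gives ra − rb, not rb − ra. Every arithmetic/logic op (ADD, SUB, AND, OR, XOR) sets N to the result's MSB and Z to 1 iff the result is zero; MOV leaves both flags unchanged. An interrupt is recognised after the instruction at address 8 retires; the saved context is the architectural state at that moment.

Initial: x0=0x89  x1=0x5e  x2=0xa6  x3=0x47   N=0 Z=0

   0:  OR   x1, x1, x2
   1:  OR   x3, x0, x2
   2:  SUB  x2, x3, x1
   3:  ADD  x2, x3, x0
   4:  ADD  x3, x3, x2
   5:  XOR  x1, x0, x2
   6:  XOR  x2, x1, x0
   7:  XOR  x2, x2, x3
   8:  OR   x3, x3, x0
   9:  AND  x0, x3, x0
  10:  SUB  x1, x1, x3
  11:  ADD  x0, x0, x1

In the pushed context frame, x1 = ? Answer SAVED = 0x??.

after  0: x0=0x89 x1=0xfe x2=0xa6 x3=0x47  N=1 Z=0
after  1: x0=0x89 x1=0xfe x2=0xa6 x3=0xaf  N=1 Z=0
after  2: x0=0x89 x1=0xfe x2=0xb1 x3=0xaf  N=1 Z=0
after  3: x0=0x89 x1=0xfe x2=0x38 x3=0xaf  N=0 Z=0
after  4: x0=0x89 x1=0xfe x2=0x38 x3=0xe7  N=1 Z=0
after  5: x0=0x89 x1=0xb1 x2=0x38 x3=0xe7  N=1 Z=0
after  6: x0=0x89 x1=0xb1 x2=0x38 x3=0xe7  N=0 Z=0
after  7: x0=0x89 x1=0xb1 x2=0xdf x3=0xe7  N=1 Z=0
after  8: x0=0x89 x1=0xb1 x2=0xdf x3=0xef  N=1 Z=0
-- IRQ taken; context saved, return-PC = 9 --

SAVED = 0xb1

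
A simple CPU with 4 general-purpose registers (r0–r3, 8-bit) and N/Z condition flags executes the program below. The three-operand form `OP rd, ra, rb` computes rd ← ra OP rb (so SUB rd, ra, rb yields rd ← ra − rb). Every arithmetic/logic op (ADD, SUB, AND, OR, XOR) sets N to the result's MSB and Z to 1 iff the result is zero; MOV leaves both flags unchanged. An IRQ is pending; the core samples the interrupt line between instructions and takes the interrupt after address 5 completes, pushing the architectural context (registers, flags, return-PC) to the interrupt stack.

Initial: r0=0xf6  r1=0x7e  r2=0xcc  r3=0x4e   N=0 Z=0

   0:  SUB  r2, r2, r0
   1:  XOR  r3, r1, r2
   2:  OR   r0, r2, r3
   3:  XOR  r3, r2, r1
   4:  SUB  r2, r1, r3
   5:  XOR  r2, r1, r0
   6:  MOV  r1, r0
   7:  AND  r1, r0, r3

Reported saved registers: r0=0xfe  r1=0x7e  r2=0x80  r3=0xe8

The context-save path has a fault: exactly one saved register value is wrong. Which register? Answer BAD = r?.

after  0: r0=0xf6 r1=0x7e r2=0xd6 r3=0x4e  N=1 Z=0
after  1: r0=0xf6 r1=0x7e r2=0xd6 r3=0xa8  N=1 Z=0
after  2: r0=0xfe r1=0x7e r2=0xd6 r3=0xa8  N=1 Z=0
after  3: r0=0xfe r1=0x7e r2=0xd6 r3=0xa8  N=1 Z=0
after  4: r0=0xfe r1=0x7e r2=0xd6 r3=0xa8  N=1 Z=0
after  5: r0=0xfe r1=0x7e r2=0x80 r3=0xa8  N=1 Z=0
-- IRQ taken; context saved, return-PC = 6 --
mismatch: r3: reported 0xe8 vs actual 0xa8

BAD = r3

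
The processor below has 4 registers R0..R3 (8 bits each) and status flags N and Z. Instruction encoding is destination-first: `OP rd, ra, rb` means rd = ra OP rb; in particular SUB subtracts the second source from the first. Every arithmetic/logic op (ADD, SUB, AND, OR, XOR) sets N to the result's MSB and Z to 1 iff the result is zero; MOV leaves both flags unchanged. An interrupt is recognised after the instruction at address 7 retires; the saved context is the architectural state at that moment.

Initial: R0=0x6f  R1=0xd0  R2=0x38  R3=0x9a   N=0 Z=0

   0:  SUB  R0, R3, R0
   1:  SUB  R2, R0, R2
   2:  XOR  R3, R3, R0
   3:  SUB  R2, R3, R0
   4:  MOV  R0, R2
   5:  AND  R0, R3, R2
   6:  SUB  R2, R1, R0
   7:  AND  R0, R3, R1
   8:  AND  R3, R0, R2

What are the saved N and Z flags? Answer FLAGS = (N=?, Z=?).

FLAGS = (N=1, Z=0)

after  0: R0=0x2b R1=0xd0 R2=0x38 R3=0x9a  N=0 Z=0
after  1: R0=0x2b R1=0xd0 R2=0xf3 R3=0x9a  N=1 Z=0
after  2: R0=0x2b R1=0xd0 R2=0xf3 R3=0xb1  N=1 Z=0
after  3: R0=0x2b R1=0xd0 R2=0x86 R3=0xb1  N=1 Z=0
after  4: R0=0x86 R1=0xd0 R2=0x86 R3=0xb1  N=1 Z=0
after  5: R0=0x80 R1=0xd0 R2=0x86 R3=0xb1  N=1 Z=0
after  6: R0=0x80 R1=0xd0 R2=0x50 R3=0xb1  N=0 Z=0
after  7: R0=0x90 R1=0xd0 R2=0x50 R3=0xb1  N=1 Z=0
-- IRQ taken; context saved, return-PC = 8 --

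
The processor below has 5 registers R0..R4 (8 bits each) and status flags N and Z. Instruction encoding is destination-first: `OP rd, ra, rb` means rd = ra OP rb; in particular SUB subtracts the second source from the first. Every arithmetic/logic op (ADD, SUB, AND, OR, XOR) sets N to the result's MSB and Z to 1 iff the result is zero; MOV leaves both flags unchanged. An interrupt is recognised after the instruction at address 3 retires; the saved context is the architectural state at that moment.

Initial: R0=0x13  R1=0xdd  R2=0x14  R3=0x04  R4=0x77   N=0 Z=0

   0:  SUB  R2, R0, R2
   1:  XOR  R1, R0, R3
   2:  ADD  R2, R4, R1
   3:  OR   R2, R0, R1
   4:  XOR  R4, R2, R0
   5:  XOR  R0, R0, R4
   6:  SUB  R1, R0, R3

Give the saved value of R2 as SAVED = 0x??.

SAVED = 0x17

after  0: R0=0x13 R1=0xdd R2=0xff R3=0x04 R4=0x77  N=1 Z=0
after  1: R0=0x13 R1=0x17 R2=0xff R3=0x04 R4=0x77  N=0 Z=0
after  2: R0=0x13 R1=0x17 R2=0x8e R3=0x04 R4=0x77  N=1 Z=0
after  3: R0=0x13 R1=0x17 R2=0x17 R3=0x04 R4=0x77  N=0 Z=0
-- IRQ taken; context saved, return-PC = 4 --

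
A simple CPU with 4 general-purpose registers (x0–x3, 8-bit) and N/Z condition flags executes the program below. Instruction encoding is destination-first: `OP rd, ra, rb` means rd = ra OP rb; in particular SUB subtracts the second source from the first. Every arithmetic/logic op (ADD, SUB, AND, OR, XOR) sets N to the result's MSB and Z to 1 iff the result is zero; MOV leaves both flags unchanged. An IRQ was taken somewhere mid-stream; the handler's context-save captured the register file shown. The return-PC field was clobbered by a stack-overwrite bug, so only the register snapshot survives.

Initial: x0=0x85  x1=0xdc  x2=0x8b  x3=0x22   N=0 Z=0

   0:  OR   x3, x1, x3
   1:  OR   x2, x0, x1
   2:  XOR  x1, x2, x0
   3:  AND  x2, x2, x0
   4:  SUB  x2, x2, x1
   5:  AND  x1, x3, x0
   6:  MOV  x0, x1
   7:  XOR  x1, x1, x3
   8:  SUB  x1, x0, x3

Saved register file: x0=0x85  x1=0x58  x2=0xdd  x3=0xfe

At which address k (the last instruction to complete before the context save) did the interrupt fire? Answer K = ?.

after  0: x0=0x85 x1=0xdc x2=0x8b x3=0xfe  N=1 Z=0
after  1: x0=0x85 x1=0xdc x2=0xdd x3=0xfe  N=1 Z=0
after  2: x0=0x85 x1=0x58 x2=0xdd x3=0xfe  N=0 Z=0
-- IRQ taken; context saved, return-PC = 3 --

K = 2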